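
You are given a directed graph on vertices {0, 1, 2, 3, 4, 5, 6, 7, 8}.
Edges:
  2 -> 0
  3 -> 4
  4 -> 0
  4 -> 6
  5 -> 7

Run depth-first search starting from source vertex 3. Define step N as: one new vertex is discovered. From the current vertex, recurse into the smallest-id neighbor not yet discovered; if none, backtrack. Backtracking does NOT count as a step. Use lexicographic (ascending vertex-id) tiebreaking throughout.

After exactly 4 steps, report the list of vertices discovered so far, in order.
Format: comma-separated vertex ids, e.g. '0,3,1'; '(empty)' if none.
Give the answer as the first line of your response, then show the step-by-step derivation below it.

3,4,0,6

step 1: discover 3; path=3; order=3
step 2: discover 4; path=3>4; order=3,4
step 3: discover 0; path=3>4>0; order=3,4,0
step 4: discover 6; path=3>4>6; order=3,4,0,6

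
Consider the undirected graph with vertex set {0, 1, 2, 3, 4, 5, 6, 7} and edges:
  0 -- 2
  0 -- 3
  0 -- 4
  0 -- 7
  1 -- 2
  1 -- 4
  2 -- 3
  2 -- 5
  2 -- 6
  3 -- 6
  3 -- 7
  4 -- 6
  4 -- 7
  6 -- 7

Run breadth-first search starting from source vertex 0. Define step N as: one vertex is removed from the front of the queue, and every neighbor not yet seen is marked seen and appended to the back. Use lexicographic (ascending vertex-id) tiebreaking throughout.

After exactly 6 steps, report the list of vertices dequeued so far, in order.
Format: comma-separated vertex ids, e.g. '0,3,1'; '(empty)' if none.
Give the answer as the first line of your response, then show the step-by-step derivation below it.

0,2,3,4,7,1

step 1: dequeue 0; queue=[2,3,4,7]; order=0
step 2: dequeue 2; queue=[3,4,7,1,5,6]; order=0,2
step 3: dequeue 3; queue=[4,7,1,5,6]; order=0,2,3
step 4: dequeue 4; queue=[7,1,5,6]; order=0,2,3,4
step 5: dequeue 7; queue=[1,5,6]; order=0,2,3,4,7
step 6: dequeue 1; queue=[5,6]; order=0,2,3,4,7,1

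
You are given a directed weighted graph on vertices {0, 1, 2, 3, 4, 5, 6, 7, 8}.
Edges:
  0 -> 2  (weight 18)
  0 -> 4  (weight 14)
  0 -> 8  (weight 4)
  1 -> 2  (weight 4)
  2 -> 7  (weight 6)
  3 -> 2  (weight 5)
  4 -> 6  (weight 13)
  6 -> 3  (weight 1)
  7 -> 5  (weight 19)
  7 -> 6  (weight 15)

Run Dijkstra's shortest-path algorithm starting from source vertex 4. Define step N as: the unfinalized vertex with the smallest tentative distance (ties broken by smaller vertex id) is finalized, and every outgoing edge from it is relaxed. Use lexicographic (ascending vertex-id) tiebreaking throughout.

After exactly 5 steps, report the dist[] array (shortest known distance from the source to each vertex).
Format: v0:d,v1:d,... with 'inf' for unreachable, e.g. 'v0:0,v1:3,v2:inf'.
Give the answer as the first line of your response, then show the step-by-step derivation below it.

v0:inf,v1:inf,v2:19,v3:14,v4:0,v5:44,v6:13,v7:25,v8:inf

step 1: dist = v0:inf,v1:inf,v2:inf,v3:inf,v4:0,v5:inf,v6:13,v7:inf,v8:inf
step 2: dist = v0:inf,v1:inf,v2:inf,v3:14,v4:0,v5:inf,v6:13,v7:inf,v8:inf
step 3: dist = v0:inf,v1:inf,v2:19,v3:14,v4:0,v5:inf,v6:13,v7:inf,v8:inf
step 4: dist = v0:inf,v1:inf,v2:19,v3:14,v4:0,v5:inf,v6:13,v7:25,v8:inf
step 5: dist = v0:inf,v1:inf,v2:19,v3:14,v4:0,v5:44,v6:13,v7:25,v8:inf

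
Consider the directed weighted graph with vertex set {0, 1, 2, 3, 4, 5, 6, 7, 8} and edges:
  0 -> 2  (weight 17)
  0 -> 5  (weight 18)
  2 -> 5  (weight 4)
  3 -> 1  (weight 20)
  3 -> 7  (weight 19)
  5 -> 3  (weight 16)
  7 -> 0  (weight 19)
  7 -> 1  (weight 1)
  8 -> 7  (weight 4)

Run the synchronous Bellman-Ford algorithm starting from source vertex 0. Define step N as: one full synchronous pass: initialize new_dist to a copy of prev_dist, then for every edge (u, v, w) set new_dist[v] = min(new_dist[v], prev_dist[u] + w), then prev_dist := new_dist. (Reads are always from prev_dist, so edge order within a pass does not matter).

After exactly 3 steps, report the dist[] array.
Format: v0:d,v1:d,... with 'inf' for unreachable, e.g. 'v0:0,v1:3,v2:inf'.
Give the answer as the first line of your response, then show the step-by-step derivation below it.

v0:0,v1:54,v2:17,v3:34,v4:inf,v5:18,v6:inf,v7:53,v8:inf

step 1: dist = v0:0,v1:inf,v2:17,v3:inf,v4:inf,v5:18,v6:inf,v7:inf,v8:inf
step 2: dist = v0:0,v1:inf,v2:17,v3:34,v4:inf,v5:18,v6:inf,v7:inf,v8:inf
step 3: dist = v0:0,v1:54,v2:17,v3:34,v4:inf,v5:18,v6:inf,v7:53,v8:inf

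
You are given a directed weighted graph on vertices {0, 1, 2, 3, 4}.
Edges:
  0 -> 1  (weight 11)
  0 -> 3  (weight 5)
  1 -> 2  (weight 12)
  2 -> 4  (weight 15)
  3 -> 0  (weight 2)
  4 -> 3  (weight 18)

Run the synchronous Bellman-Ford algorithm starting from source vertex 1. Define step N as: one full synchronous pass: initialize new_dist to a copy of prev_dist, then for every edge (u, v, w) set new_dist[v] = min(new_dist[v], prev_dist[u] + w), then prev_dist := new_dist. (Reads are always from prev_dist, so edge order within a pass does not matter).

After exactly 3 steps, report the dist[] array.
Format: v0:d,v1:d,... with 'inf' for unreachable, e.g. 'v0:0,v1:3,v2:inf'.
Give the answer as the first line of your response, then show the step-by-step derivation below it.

v0:inf,v1:0,v2:12,v3:45,v4:27

step 1: dist = v0:inf,v1:0,v2:12,v3:inf,v4:inf
step 2: dist = v0:inf,v1:0,v2:12,v3:inf,v4:27
step 3: dist = v0:inf,v1:0,v2:12,v3:45,v4:27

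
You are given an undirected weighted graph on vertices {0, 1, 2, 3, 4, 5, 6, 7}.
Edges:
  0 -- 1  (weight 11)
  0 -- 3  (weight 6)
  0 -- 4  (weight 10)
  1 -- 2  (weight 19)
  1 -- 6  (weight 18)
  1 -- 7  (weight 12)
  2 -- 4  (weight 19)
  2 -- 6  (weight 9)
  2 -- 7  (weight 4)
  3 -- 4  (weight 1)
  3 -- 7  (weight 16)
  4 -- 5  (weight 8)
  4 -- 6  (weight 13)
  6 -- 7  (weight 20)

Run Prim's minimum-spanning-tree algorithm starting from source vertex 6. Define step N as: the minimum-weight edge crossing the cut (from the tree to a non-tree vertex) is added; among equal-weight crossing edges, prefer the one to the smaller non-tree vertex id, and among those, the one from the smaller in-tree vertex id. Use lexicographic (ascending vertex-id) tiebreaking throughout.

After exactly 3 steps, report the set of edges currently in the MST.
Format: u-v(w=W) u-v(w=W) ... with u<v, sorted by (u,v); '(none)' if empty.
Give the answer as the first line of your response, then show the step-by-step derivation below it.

1-7(w=12) 2-6(w=9) 2-7(w=4)

step 1: add edge 2-6 (w=9); MST = {2-6(w=9)}
step 2: add edge 2-7 (w=4); MST = {2-6(w=9) 2-7(w=4)}
step 3: add edge 1-7 (w=12); MST = {1-7(w=12) 2-6(w=9) 2-7(w=4)}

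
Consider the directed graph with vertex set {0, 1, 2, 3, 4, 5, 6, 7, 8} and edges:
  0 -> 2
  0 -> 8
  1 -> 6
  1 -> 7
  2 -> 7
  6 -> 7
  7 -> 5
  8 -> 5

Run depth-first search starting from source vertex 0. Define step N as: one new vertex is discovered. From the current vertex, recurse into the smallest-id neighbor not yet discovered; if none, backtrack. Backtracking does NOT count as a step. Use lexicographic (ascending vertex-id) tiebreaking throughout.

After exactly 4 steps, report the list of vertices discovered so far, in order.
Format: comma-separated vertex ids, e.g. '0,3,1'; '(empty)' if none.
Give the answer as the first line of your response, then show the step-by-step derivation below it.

0,2,7,5

step 1: discover 0; path=0; order=0
step 2: discover 2; path=0>2; order=0,2
step 3: discover 7; path=0>2>7; order=0,2,7
step 4: discover 5; path=0>2>7>5; order=0,2,7,5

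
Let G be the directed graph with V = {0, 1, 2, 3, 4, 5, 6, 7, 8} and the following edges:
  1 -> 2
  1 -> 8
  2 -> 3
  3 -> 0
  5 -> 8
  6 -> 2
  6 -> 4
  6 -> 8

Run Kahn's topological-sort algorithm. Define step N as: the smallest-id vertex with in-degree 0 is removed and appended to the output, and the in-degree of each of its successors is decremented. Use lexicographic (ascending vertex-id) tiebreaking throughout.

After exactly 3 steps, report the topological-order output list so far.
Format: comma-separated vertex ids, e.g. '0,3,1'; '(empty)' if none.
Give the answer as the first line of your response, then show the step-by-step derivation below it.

1,5,6

step 1: output 1; order=[1]; indeg=(1,0,1,1,1,0,0,0,2)
step 2: output 5; order=[1,5]; indeg=(1,0,1,1,1,0,0,0,1)
step 3: output 6; order=[1,5,6]; indeg=(1,0,0,1,0,0,0,0,0)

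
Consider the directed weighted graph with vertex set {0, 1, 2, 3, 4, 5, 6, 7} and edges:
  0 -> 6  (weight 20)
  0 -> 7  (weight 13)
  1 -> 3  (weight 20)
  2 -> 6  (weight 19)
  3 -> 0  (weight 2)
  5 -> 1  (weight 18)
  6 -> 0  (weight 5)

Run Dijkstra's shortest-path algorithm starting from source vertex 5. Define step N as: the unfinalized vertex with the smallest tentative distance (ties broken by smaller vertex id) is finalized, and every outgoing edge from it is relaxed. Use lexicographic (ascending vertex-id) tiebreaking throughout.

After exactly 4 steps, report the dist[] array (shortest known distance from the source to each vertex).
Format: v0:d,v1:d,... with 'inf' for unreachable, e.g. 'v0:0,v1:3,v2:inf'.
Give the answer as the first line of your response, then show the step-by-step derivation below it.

v0:40,v1:18,v2:inf,v3:38,v4:inf,v5:0,v6:60,v7:53

step 1: dist = v0:inf,v1:18,v2:inf,v3:inf,v4:inf,v5:0,v6:inf,v7:inf
step 2: dist = v0:inf,v1:18,v2:inf,v3:38,v4:inf,v5:0,v6:inf,v7:inf
step 3: dist = v0:40,v1:18,v2:inf,v3:38,v4:inf,v5:0,v6:inf,v7:inf
step 4: dist = v0:40,v1:18,v2:inf,v3:38,v4:inf,v5:0,v6:60,v7:53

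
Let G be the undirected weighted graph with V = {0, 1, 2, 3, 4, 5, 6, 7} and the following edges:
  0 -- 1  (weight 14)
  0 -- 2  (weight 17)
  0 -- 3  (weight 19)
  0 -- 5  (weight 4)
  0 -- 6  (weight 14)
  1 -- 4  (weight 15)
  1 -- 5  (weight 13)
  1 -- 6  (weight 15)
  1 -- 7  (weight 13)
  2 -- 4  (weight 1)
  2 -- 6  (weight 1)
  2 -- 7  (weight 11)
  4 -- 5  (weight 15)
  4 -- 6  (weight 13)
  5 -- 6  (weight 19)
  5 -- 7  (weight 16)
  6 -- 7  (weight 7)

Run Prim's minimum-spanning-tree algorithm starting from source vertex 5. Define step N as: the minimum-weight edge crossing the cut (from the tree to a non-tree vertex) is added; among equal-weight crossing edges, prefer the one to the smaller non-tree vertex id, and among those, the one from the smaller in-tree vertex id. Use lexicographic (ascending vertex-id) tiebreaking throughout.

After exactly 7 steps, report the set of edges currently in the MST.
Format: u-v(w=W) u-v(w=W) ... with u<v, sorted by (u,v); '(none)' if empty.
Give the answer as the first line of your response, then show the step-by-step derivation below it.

0-3(w=19) 0-5(w=4) 1-5(w=13) 1-7(w=13) 2-4(w=1) 2-6(w=1) 6-7(w=7)

step 1: add edge 0-5 (w=4); MST = {0-5(w=4)}
step 2: add edge 1-5 (w=13); MST = {0-5(w=4) 1-5(w=13)}
step 3: add edge 1-7 (w=13); MST = {0-5(w=4) 1-5(w=13) 1-7(w=13)}
step 4: add edge 6-7 (w=7); MST = {0-5(w=4) 1-5(w=13) 1-7(w=13) 6-7(w=7)}
step 5: add edge 2-6 (w=1); MST = {0-5(w=4) 1-5(w=13) 1-7(w=13) 2-6(w=1) 6-7(w=7)}
step 6: add edge 2-4 (w=1); MST = {0-5(w=4) 1-5(w=13) 1-7(w=13) 2-4(w=1) 2-6(w=1) 6-7(w=7)}
step 7: add edge 0-3 (w=19); MST = {0-3(w=19) 0-5(w=4) 1-5(w=13) 1-7(w=13) 2-4(w=1) 2-6(w=1) 6-7(w=7)}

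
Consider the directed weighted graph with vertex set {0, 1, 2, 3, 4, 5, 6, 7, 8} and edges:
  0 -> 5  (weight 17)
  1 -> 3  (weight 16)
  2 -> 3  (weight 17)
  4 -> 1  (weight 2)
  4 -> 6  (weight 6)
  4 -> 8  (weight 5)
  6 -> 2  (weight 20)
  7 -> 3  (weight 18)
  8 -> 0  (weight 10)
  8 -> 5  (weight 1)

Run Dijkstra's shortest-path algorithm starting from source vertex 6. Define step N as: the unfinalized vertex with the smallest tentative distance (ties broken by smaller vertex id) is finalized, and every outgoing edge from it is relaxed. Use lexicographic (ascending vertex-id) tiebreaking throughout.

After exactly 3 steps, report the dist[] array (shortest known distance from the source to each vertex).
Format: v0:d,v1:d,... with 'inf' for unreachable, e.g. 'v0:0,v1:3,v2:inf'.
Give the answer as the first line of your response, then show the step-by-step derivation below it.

v0:inf,v1:inf,v2:20,v3:37,v4:inf,v5:inf,v6:0,v7:inf,v8:inf

step 1: dist = v0:inf,v1:inf,v2:20,v3:inf,v4:inf,v5:inf,v6:0,v7:inf,v8:inf
step 2: dist = v0:inf,v1:inf,v2:20,v3:37,v4:inf,v5:inf,v6:0,v7:inf,v8:inf
step 3: dist = v0:inf,v1:inf,v2:20,v3:37,v4:inf,v5:inf,v6:0,v7:inf,v8:inf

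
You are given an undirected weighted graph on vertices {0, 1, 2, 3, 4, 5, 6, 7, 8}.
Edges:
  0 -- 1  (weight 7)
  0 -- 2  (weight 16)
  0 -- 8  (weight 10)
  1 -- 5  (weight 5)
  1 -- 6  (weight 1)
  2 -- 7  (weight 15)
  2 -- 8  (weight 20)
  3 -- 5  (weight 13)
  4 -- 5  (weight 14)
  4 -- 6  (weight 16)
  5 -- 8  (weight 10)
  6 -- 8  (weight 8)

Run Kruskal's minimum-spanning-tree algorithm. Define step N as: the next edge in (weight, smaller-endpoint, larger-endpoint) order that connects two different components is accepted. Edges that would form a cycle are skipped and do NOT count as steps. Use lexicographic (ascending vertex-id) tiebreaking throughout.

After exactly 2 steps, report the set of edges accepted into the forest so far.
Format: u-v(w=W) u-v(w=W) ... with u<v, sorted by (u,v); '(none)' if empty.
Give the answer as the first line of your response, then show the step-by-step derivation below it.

1-5(w=5) 1-6(w=1)

step 1: add edge 1-6 (w=1); MST = {1-6(w=1)}
step 2: add edge 1-5 (w=5); MST = {1-5(w=5) 1-6(w=1)}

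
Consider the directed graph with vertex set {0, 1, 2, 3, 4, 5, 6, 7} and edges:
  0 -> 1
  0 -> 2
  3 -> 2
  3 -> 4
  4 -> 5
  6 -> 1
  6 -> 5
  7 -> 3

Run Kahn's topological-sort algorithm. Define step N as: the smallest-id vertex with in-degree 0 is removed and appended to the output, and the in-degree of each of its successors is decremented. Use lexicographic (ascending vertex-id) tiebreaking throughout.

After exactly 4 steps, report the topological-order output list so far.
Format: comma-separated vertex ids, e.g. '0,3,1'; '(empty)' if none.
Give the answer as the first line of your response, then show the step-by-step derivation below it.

0,6,1,7

step 1: output 0; order=[0]; indeg=(0,1,1,1,1,2,0,0)
step 2: output 6; order=[0,6]; indeg=(0,0,1,1,1,1,0,0)
step 3: output 1; order=[0,6,1]; indeg=(0,0,1,1,1,1,0,0)
step 4: output 7; order=[0,6,1,7]; indeg=(0,0,1,0,1,1,0,0)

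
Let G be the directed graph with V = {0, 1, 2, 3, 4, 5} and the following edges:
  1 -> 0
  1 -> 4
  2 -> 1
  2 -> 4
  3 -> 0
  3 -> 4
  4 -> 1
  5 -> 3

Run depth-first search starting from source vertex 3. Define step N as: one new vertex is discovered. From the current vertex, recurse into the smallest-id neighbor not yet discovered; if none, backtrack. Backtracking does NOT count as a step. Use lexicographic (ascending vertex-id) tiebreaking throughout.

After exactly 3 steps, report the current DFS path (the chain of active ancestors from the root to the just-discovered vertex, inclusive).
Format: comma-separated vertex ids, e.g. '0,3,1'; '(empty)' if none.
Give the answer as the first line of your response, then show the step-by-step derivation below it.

3,4

step 1: discover 3; path=3; order=3
step 2: discover 0; path=3>0; order=3,0
step 3: discover 4; path=3>4; order=3,0,4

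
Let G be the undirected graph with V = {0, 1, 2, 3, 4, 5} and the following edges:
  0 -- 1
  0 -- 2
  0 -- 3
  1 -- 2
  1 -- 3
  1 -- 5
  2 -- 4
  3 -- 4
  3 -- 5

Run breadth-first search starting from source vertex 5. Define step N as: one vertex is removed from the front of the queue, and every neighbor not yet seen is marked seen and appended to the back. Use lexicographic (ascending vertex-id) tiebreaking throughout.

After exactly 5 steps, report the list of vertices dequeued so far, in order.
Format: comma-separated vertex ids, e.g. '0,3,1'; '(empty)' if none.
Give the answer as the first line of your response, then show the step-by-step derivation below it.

5,1,3,0,2

step 1: dequeue 5; queue=[1,3]; order=5
step 2: dequeue 1; queue=[3,0,2]; order=5,1
step 3: dequeue 3; queue=[0,2,4]; order=5,1,3
step 4: dequeue 0; queue=[2,4]; order=5,1,3,0
step 5: dequeue 2; queue=[4]; order=5,1,3,0,2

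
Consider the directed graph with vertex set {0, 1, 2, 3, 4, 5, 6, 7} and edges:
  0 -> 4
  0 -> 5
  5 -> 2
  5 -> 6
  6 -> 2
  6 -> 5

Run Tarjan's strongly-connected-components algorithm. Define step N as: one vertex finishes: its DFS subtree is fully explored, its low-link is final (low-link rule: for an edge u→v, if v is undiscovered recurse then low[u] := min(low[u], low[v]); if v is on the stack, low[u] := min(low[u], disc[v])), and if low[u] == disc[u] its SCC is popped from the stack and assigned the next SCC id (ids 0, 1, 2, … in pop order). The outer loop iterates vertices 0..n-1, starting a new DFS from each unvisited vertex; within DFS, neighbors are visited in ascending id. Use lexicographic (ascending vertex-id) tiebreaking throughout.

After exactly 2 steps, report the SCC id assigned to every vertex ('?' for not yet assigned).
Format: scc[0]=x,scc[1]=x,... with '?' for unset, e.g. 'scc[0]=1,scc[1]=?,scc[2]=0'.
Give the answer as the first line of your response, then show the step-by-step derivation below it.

scc[0]=?,scc[1]=?,scc[2]=1,scc[3]=?,scc[4]=0,scc[5]=?,scc[6]=?,scc[7]=?

step 1: low=(low[0]=0,low[1]=?,low[2]=?,low[3]=?,low[4]=1,low[5]=?,low[6]=?,low[7]=?); scc=(scc[0]=?,scc[1]=?,scc[2]=?,scc[3]=?,scc[4]=0,scc[5]=?,scc[6]=?,scc[7]=?)
step 2: low=(low[0]=0,low[1]=?,low[2]=3,low[3]=?,low[4]=1,low[5]=2,low[6]=?,low[7]=?); scc=(scc[0]=?,scc[1]=?,scc[2]=1,scc[3]=?,scc[4]=0,scc[5]=?,scc[6]=?,scc[7]=?)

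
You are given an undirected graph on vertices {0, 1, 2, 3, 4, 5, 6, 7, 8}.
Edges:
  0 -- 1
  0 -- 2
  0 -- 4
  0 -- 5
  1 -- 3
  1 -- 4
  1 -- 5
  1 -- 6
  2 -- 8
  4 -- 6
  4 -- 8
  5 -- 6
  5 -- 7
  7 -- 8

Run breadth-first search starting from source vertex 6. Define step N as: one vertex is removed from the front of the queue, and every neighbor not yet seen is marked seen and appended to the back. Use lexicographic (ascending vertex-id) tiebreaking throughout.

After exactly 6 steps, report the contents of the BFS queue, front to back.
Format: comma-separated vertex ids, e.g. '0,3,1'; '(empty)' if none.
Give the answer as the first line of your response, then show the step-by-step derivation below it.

8,7,2

step 1: dequeue 6; queue=[1,4,5]; order=6
step 2: dequeue 1; queue=[4,5,0,3]; order=6,1
step 3: dequeue 4; queue=[5,0,3,8]; order=6,1,4
step 4: dequeue 5; queue=[0,3,8,7]; order=6,1,4,5
step 5: dequeue 0; queue=[3,8,7,2]; order=6,1,4,5,0
step 6: dequeue 3; queue=[8,7,2]; order=6,1,4,5,0,3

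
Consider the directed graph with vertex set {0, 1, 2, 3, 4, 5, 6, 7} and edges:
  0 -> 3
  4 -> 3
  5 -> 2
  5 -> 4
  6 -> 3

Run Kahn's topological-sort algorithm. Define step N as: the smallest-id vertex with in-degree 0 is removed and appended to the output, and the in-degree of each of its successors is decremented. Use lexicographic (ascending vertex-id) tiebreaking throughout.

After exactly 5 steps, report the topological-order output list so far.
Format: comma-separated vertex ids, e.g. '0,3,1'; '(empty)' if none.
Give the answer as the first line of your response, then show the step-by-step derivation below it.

0,1,5,2,4

step 1: output 0; order=[0]; indeg=(0,0,1,2,1,0,0,0)
step 2: output 1; order=[0,1]; indeg=(0,0,1,2,1,0,0,0)
step 3: output 5; order=[0,1,5]; indeg=(0,0,0,2,0,0,0,0)
step 4: output 2; order=[0,1,5,2]; indeg=(0,0,0,2,0,0,0,0)
step 5: output 4; order=[0,1,5,2,4]; indeg=(0,0,0,1,0,0,0,0)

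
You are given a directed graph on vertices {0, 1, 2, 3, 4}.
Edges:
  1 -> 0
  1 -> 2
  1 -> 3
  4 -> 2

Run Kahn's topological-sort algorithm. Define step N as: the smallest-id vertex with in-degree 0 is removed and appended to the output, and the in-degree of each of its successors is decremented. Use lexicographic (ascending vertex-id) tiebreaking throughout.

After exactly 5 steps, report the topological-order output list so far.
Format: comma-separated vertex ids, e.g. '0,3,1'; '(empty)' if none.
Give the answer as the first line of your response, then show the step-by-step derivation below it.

1,0,3,4,2

step 1: output 1; order=[1]; indeg=(0,0,1,0,0)
step 2: output 0; order=[1,0]; indeg=(0,0,1,0,0)
step 3: output 3; order=[1,0,3]; indeg=(0,0,1,0,0)
step 4: output 4; order=[1,0,3,4]; indeg=(0,0,0,0,0)
step 5: output 2; order=[1,0,3,4,2]; indeg=(0,0,0,0,0)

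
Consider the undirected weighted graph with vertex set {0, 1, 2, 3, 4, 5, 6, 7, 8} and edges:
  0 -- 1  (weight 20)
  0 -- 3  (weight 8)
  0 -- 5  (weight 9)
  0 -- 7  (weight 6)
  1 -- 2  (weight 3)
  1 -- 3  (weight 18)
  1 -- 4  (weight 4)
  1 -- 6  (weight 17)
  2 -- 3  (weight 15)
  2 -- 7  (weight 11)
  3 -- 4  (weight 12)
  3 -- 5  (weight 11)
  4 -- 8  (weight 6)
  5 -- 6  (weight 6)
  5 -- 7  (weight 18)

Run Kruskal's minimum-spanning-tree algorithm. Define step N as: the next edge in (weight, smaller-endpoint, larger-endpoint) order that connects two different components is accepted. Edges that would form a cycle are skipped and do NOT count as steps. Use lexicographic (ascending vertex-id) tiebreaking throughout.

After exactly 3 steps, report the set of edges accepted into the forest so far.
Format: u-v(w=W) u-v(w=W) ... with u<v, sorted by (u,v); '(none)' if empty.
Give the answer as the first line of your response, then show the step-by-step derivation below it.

0-7(w=6) 1-2(w=3) 1-4(w=4)

step 1: add edge 1-2 (w=3); MST = {1-2(w=3)}
step 2: add edge 1-4 (w=4); MST = {1-2(w=3) 1-4(w=4)}
step 3: add edge 0-7 (w=6); MST = {0-7(w=6) 1-2(w=3) 1-4(w=4)}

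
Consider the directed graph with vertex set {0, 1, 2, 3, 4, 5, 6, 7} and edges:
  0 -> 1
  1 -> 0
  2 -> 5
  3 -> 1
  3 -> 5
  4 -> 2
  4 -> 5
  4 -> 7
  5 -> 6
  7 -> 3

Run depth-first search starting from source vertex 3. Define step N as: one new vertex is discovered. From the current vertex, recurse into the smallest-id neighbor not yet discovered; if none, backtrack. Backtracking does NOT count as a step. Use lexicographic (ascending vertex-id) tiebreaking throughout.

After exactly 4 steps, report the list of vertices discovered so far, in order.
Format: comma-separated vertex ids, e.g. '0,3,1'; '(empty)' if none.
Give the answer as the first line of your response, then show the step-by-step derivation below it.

3,1,0,5

step 1: discover 3; path=3; order=3
step 2: discover 1; path=3>1; order=3,1
step 3: discover 0; path=3>1>0; order=3,1,0
step 4: discover 5; path=3>5; order=3,1,0,5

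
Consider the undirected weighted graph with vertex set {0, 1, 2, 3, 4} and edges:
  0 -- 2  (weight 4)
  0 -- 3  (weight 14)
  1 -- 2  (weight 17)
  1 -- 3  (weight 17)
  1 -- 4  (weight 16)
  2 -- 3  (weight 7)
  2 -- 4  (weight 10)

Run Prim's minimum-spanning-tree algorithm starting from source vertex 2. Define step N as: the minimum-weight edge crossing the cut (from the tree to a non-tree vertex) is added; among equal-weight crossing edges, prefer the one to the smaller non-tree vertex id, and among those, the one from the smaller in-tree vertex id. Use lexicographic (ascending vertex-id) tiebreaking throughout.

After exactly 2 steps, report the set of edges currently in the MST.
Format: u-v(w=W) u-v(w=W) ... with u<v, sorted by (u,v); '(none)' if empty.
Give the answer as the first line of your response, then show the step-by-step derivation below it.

0-2(w=4) 2-3(w=7)

step 1: add edge 0-2 (w=4); MST = {0-2(w=4)}
step 2: add edge 2-3 (w=7); MST = {0-2(w=4) 2-3(w=7)}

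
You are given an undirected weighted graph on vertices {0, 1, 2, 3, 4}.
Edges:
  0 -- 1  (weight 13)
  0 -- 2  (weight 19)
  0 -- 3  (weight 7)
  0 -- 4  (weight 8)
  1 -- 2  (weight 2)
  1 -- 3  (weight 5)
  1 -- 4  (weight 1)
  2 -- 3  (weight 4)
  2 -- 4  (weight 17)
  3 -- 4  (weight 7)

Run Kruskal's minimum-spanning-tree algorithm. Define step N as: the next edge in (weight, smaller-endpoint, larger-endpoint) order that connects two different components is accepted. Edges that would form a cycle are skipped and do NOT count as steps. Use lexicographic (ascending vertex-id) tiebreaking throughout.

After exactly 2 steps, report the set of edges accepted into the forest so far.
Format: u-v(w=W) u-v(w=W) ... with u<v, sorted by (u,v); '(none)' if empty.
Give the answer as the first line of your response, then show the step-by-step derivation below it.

1-2(w=2) 1-4(w=1)

step 1: add edge 1-4 (w=1); MST = {1-4(w=1)}
step 2: add edge 1-2 (w=2); MST = {1-2(w=2) 1-4(w=1)}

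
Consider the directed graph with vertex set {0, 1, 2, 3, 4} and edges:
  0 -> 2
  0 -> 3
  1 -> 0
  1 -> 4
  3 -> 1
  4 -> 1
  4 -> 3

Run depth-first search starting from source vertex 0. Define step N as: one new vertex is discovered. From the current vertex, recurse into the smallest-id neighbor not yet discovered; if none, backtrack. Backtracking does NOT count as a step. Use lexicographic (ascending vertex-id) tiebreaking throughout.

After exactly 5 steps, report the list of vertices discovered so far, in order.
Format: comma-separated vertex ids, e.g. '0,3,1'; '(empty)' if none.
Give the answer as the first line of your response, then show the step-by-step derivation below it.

0,2,3,1,4

step 1: discover 0; path=0; order=0
step 2: discover 2; path=0>2; order=0,2
step 3: discover 3; path=0>3; order=0,2,3
step 4: discover 1; path=0>3>1; order=0,2,3,1
step 5: discover 4; path=0>3>1>4; order=0,2,3,1,4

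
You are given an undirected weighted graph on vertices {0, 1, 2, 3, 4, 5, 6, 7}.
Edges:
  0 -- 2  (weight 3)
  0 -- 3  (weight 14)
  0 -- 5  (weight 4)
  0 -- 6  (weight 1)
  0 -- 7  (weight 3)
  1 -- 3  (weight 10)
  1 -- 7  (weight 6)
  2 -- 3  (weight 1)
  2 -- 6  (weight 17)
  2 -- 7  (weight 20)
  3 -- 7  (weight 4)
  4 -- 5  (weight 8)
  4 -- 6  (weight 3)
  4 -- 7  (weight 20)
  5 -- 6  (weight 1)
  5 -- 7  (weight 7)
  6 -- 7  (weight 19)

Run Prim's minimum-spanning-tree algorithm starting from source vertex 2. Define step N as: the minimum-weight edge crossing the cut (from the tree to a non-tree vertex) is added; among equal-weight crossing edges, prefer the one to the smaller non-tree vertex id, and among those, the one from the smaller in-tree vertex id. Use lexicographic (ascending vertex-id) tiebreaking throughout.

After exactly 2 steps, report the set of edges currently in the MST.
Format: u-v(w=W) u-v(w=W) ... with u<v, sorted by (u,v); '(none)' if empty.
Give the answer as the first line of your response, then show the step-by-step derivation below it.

0-2(w=3) 2-3(w=1)

step 1: add edge 2-3 (w=1); MST = {2-3(w=1)}
step 2: add edge 0-2 (w=3); MST = {0-2(w=3) 2-3(w=1)}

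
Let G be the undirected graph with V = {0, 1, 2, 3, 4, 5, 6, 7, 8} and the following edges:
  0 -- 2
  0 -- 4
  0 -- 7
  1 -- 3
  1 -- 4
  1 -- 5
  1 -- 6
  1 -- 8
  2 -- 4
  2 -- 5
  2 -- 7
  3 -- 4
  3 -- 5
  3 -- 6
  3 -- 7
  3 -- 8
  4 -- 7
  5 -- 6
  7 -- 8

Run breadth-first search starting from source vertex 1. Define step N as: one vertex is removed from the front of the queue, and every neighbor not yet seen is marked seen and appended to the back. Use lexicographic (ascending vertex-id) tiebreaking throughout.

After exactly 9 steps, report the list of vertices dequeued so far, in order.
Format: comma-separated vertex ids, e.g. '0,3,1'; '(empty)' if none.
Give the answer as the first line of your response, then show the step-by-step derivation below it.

1,3,4,5,6,8,7,0,2

step 1: dequeue 1; queue=[3,4,5,6,8]; order=1
step 2: dequeue 3; queue=[4,5,6,8,7]; order=1,3
step 3: dequeue 4; queue=[5,6,8,7,0,2]; order=1,3,4
step 4: dequeue 5; queue=[6,8,7,0,2]; order=1,3,4,5
step 5: dequeue 6; queue=[8,7,0,2]; order=1,3,4,5,6
step 6: dequeue 8; queue=[7,0,2]; order=1,3,4,5,6,8
step 7: dequeue 7; queue=[0,2]; order=1,3,4,5,6,8,7
step 8: dequeue 0; queue=[2]; order=1,3,4,5,6,8,7,0
step 9: dequeue 2; queue=[(empty)]; order=1,3,4,5,6,8,7,0,2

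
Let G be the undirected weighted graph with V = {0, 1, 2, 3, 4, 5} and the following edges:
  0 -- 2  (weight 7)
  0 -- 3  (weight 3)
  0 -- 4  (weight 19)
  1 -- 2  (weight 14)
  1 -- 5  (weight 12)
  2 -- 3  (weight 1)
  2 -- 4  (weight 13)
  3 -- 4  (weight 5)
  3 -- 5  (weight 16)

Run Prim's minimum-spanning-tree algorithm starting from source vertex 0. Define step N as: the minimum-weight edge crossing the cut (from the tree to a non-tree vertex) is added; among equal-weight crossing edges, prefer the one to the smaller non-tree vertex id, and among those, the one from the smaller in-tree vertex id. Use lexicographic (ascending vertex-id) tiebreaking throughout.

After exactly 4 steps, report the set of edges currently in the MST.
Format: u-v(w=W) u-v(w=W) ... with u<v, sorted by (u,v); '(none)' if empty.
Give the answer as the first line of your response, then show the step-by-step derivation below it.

0-3(w=3) 1-2(w=14) 2-3(w=1) 3-4(w=5)

step 1: add edge 0-3 (w=3); MST = {0-3(w=3)}
step 2: add edge 2-3 (w=1); MST = {0-3(w=3) 2-3(w=1)}
step 3: add edge 3-4 (w=5); MST = {0-3(w=3) 2-3(w=1) 3-4(w=5)}
step 4: add edge 1-2 (w=14); MST = {0-3(w=3) 1-2(w=14) 2-3(w=1) 3-4(w=5)}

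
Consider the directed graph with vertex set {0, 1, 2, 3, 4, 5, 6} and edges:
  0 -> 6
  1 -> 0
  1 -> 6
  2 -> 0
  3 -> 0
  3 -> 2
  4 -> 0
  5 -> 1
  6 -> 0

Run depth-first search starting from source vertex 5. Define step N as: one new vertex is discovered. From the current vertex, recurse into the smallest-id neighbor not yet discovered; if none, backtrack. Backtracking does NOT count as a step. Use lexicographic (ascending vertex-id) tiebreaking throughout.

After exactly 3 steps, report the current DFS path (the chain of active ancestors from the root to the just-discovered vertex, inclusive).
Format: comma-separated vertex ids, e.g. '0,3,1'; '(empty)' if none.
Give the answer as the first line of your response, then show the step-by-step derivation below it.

5,1,0

step 1: discover 5; path=5; order=5
step 2: discover 1; path=5>1; order=5,1
step 3: discover 0; path=5>1>0; order=5,1,0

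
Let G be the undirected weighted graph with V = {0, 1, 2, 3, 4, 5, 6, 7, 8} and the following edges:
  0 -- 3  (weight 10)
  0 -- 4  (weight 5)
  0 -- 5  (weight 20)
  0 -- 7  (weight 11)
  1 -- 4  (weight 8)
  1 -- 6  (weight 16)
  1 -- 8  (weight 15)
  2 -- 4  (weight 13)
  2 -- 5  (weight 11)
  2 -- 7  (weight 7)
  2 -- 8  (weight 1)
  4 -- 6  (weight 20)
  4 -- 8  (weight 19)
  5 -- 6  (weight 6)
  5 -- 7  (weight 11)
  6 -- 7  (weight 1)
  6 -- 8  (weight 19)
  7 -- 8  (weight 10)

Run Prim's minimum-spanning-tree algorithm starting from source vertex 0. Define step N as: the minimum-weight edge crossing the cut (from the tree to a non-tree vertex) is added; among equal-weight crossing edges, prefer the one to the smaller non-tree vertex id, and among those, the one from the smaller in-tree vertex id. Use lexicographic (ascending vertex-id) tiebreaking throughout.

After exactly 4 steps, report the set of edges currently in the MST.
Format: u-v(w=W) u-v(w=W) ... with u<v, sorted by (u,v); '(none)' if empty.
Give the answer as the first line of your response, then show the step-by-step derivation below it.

0-3(w=10) 0-4(w=5) 0-7(w=11) 1-4(w=8)

step 1: add edge 0-4 (w=5); MST = {0-4(w=5)}
step 2: add edge 1-4 (w=8); MST = {0-4(w=5) 1-4(w=8)}
step 3: add edge 0-3 (w=10); MST = {0-3(w=10) 0-4(w=5) 1-4(w=8)}
step 4: add edge 0-7 (w=11); MST = {0-3(w=10) 0-4(w=5) 0-7(w=11) 1-4(w=8)}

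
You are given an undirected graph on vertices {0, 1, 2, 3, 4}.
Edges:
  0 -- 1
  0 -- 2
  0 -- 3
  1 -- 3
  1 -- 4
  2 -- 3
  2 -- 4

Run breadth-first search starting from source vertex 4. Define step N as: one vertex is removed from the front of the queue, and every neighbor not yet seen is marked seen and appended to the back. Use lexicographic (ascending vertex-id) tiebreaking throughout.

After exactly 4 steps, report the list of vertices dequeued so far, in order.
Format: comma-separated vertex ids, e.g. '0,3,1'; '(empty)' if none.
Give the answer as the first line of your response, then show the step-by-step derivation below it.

4,1,2,0

step 1: dequeue 4; queue=[1,2]; order=4
step 2: dequeue 1; queue=[2,0,3]; order=4,1
step 3: dequeue 2; queue=[0,3]; order=4,1,2
step 4: dequeue 0; queue=[3]; order=4,1,2,0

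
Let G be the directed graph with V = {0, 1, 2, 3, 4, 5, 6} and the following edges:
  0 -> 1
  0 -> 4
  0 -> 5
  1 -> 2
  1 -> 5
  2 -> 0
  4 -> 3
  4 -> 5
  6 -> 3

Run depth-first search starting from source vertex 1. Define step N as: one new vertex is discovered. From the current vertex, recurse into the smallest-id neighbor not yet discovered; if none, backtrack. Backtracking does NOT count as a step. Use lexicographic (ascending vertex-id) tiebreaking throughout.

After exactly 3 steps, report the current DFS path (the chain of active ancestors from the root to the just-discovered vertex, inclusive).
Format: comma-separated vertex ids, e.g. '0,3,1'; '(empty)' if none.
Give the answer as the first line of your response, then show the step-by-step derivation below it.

1,2,0

step 1: discover 1; path=1; order=1
step 2: discover 2; path=1>2; order=1,2
step 3: discover 0; path=1>2>0; order=1,2,0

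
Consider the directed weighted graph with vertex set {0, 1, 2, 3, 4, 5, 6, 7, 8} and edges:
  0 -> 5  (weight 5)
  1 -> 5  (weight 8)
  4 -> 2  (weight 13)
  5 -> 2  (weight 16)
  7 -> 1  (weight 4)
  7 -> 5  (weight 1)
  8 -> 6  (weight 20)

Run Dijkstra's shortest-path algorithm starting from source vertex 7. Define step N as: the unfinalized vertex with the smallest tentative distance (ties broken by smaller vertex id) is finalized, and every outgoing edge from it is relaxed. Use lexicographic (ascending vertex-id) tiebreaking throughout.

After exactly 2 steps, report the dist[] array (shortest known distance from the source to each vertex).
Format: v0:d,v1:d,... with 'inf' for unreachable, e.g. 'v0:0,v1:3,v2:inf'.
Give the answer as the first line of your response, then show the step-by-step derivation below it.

v0:inf,v1:4,v2:17,v3:inf,v4:inf,v5:1,v6:inf,v7:0,v8:inf

step 1: dist = v0:inf,v1:4,v2:inf,v3:inf,v4:inf,v5:1,v6:inf,v7:0,v8:inf
step 2: dist = v0:inf,v1:4,v2:17,v3:inf,v4:inf,v5:1,v6:inf,v7:0,v8:inf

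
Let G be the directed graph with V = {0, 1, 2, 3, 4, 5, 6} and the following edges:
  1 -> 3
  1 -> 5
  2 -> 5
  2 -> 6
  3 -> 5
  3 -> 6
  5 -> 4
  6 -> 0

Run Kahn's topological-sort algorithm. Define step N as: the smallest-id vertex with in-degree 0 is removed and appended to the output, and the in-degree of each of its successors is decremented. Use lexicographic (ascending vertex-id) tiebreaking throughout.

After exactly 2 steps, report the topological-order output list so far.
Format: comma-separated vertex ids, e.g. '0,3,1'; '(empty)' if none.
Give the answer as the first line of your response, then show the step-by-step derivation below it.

1,2

step 1: output 1; order=[1]; indeg=(1,0,0,0,1,2,2)
step 2: output 2; order=[1,2]; indeg=(1,0,0,0,1,1,1)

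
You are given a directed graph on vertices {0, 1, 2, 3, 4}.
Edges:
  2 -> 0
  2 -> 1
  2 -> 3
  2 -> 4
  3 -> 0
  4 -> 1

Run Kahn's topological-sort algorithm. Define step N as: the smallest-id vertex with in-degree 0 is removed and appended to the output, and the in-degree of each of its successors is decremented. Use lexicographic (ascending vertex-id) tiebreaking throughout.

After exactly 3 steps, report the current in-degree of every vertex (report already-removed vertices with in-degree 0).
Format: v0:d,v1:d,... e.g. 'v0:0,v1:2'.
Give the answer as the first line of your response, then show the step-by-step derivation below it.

v0:0,v1:1,v2:0,v3:0,v4:0

step 1: output 2; order=[2]; indeg=(1,1,0,0,0)
step 2: output 3; order=[2,3]; indeg=(0,1,0,0,0)
step 3: output 0; order=[2,3,0]; indeg=(0,1,0,0,0)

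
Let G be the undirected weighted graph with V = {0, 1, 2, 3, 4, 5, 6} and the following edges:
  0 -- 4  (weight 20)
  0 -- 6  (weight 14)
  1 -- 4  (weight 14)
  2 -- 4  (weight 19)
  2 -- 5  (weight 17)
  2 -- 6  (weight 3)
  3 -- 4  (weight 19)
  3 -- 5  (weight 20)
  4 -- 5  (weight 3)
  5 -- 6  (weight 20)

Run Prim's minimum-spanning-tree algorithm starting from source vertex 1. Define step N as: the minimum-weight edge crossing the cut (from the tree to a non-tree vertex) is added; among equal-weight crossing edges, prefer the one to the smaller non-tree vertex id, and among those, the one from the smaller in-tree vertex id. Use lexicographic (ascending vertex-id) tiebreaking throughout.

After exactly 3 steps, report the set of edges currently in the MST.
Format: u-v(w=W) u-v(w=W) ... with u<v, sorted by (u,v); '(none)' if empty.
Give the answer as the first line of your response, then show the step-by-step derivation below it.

1-4(w=14) 2-5(w=17) 4-5(w=3)

step 1: add edge 1-4 (w=14); MST = {1-4(w=14)}
step 2: add edge 4-5 (w=3); MST = {1-4(w=14) 4-5(w=3)}
step 3: add edge 2-5 (w=17); MST = {1-4(w=14) 2-5(w=17) 4-5(w=3)}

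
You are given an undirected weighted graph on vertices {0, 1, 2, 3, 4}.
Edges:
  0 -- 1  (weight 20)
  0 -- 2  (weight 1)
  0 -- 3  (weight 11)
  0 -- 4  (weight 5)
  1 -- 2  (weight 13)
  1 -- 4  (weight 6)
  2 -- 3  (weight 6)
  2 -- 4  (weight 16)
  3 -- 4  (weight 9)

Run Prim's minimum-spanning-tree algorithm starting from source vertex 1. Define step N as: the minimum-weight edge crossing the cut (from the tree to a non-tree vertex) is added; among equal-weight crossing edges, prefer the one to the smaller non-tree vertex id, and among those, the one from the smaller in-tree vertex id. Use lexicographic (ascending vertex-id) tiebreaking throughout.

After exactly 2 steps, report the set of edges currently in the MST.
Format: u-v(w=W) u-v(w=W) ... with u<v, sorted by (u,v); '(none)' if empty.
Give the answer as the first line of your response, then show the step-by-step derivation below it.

0-4(w=5) 1-4(w=6)

step 1: add edge 1-4 (w=6); MST = {1-4(w=6)}
step 2: add edge 0-4 (w=5); MST = {0-4(w=5) 1-4(w=6)}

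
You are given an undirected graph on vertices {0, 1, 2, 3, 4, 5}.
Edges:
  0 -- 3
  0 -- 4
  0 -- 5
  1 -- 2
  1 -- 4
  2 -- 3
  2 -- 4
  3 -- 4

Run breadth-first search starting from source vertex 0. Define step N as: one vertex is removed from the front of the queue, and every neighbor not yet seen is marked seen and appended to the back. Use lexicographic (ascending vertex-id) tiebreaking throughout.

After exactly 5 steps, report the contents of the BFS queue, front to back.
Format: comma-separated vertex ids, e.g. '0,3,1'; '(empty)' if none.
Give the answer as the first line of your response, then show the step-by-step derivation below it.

1

step 1: dequeue 0; queue=[3,4,5]; order=0
step 2: dequeue 3; queue=[4,5,2]; order=0,3
step 3: dequeue 4; queue=[5,2,1]; order=0,3,4
step 4: dequeue 5; queue=[2,1]; order=0,3,4,5
step 5: dequeue 2; queue=[1]; order=0,3,4,5,2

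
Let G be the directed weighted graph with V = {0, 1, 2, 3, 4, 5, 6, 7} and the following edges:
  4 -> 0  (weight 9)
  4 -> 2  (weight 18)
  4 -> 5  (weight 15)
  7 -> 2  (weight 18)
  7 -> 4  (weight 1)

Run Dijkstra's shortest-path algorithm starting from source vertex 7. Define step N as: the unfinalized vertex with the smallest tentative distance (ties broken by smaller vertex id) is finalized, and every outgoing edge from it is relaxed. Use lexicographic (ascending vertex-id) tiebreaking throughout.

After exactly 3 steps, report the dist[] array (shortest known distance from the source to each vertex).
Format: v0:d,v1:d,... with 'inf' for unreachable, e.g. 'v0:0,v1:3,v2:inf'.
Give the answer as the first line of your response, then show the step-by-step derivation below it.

v0:10,v1:inf,v2:18,v3:inf,v4:1,v5:16,v6:inf,v7:0

step 1: dist = v0:inf,v1:inf,v2:18,v3:inf,v4:1,v5:inf,v6:inf,v7:0
step 2: dist = v0:10,v1:inf,v2:18,v3:inf,v4:1,v5:16,v6:inf,v7:0
step 3: dist = v0:10,v1:inf,v2:18,v3:inf,v4:1,v5:16,v6:inf,v7:0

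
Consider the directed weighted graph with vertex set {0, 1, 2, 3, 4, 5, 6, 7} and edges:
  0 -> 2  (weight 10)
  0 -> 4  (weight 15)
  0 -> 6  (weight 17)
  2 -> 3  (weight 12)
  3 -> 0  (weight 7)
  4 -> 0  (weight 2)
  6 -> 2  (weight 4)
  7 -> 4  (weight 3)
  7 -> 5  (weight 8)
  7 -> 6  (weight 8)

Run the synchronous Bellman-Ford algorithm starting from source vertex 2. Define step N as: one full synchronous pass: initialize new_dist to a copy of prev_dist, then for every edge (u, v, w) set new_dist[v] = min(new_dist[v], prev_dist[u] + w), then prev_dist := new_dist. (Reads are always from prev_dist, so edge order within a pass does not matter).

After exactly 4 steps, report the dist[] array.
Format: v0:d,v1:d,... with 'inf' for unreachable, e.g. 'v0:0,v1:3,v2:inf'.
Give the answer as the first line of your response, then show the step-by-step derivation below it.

v0:19,v1:inf,v2:0,v3:12,v4:34,v5:inf,v6:36,v7:inf

step 1: dist = v0:inf,v1:inf,v2:0,v3:12,v4:inf,v5:inf,v6:inf,v7:inf
step 2: dist = v0:19,v1:inf,v2:0,v3:12,v4:inf,v5:inf,v6:inf,v7:inf
step 3: dist = v0:19,v1:inf,v2:0,v3:12,v4:34,v5:inf,v6:36,v7:inf
step 4: dist = v0:19,v1:inf,v2:0,v3:12,v4:34,v5:inf,v6:36,v7:inf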